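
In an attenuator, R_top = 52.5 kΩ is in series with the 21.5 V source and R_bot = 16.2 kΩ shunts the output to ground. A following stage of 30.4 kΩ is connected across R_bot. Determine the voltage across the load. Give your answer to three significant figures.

The load sits in parallel with R_bot: R_bot‖R_L = (16.2 × 30.4) / (16.2 + 30.4) = 10.57 kΩ.
V_out = 21.5 × 10.57 / (52.5 + 10.57) = 21.5 × 10.57/63.07 = 3.60 V.
(Unloaded it would have been 5.07 V.)

V_out ≈ 3.60 V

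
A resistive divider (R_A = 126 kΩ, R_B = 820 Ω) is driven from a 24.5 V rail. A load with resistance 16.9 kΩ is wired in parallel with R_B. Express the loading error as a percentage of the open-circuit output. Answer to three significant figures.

The divider's output (Thévenin) resistance is R_A‖R_B = 814.7 Ω.
Fractional drop under load = R_th/(R_th + R_L) = 814.7 / (814.7 + 16900) = 0.04599.
So the output falls by 4.60 %.

4.60 %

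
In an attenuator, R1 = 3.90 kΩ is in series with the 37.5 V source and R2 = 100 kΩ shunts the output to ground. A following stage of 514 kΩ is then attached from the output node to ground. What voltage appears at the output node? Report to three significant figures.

The load sits in parallel with R2: R2‖R_L = (100 × 514) / (100 + 514) = 83.71 kΩ.
V_out = 37.5 × 83.71 / (3.90 + 83.71) = 37.5 × 83.71/87.61 = 35.8 V.

V_out ≈ 35.8 V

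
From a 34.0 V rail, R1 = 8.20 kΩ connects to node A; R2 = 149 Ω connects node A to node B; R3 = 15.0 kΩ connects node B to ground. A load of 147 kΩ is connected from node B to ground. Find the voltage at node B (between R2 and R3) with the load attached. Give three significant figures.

V ≈ 21.1 V

At node B, R3 is in parallel with the load: R3‖R_L = 13610 Ω.
Below node A the resistance is R2 + (R3‖R_L) = 13760 Ω, so V_A = 34.0 × 13760/21960 = 21.30 V.
Then V_B = V_A × (R3‖R_L)/(R2 + R3‖R_L) = 21.30 × 13610/13760 = 21.1 V.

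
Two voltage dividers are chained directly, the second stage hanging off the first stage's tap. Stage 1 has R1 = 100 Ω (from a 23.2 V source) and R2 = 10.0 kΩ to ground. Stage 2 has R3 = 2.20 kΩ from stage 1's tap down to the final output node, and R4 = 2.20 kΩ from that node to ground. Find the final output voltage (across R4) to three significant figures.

Stage 2 presents R3+R4 = 4400 Ω as a load on stage 1's tap.
Stage 1's lower leg becomes R2‖(R3+R4) = 3056 Ω, so V_mid = 23.2 × 3056/3156 = 22.46 V.
Stage 2 is itself unloaded: V_out = V_mid × R4/(R3+R4) = 22.46 × 2200/4400 = 11.2 V.

V_out ≈ 11.2 V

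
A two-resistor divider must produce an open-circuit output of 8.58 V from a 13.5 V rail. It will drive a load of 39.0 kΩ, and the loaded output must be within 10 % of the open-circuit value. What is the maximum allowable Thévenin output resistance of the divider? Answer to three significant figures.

R_th ≤ 4.33 kΩ

Loading drop = R_th/(R_th + R_L) ≤ 0.100, so R_th ≤ R_L · ε/(1−ε) = 39.0 kΩ × 0.100/0.9000 = 4.33 kΩ.
(Any R1, R2 with R2/(R1+R2) = 0.636 and R1‖R2 ≤ 4.33 kΩ will meet the spec.)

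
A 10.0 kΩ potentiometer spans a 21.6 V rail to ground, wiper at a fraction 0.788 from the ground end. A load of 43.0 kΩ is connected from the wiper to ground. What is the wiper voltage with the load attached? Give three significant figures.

The wiper splits the pot into (1−α)R = 2.120 kΩ above and αR = 7.880 kΩ below.
Lower section ‖ load = 6.660 kΩ.
V_wiper = 21.6 × 6.660/(2.120 + 6.660) = 16.4 V.

V ≈ 16.4 V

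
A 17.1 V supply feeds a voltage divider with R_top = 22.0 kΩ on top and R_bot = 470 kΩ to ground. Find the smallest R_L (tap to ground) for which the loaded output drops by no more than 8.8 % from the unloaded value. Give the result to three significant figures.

Output resistance R_th = R_top‖R_bot = (22.0 × 470)/492.0 = 21.02 kΩ.
The fractional drop is R_th/(R_th + R_L); requiring this ≤ 0.0880 gives R_L ≥ R_th(1/0.0880 − 1) = 21.02 × 10.36 = 218 kΩ.

R_L(min) ≈ 218 kΩ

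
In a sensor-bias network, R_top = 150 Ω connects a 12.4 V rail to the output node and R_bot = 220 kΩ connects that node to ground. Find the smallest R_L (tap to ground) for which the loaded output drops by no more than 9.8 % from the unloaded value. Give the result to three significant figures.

R_L(min) ≈ 1.38 kΩ

Output resistance R_th = R_top‖R_bot = (150 × 220000)/220200 = 149.9 Ω.
The fractional drop is R_th/(R_th + R_L); requiring this ≤ 0.0980 gives R_L ≥ R_th(1/0.0980 − 1) = 149.9 × 9.204 = 1.38 kΩ.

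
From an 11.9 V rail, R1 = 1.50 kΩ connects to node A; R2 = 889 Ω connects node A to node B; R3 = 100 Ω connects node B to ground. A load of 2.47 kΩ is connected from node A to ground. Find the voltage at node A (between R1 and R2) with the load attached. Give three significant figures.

V ≈ 3.81 V

Below node A the series string R2+R3 = 989.0 Ω sits in parallel with the 2470 Ω load: 706.2 Ω.
V_A = 11.9 × 706.2/(1500 + 706.2) = 3.81 V.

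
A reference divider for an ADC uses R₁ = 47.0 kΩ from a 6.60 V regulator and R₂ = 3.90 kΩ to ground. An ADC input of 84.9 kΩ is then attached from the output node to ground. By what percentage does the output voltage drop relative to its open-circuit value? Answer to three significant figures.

4.07 %

The divider's output (Thévenin) resistance is R₁‖R₂ = 3.601 kΩ.
Fractional drop under load = R_th/(R_th + R_L) = 3.601 / (3.601 + 84.9) = 0.04069.
So the output falls by 4.07 %.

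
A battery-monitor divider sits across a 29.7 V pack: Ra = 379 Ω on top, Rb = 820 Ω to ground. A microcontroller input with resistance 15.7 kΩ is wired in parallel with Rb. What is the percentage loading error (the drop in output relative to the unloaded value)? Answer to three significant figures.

The divider's output (Thévenin) resistance is Ra‖Rb = 259.2 Ω.
Fractional drop under load = R_th/(R_th + R_L) = 259.2 / (259.2 + 15700) = 0.01624.
So the output falls by 1.62 %.

1.62 %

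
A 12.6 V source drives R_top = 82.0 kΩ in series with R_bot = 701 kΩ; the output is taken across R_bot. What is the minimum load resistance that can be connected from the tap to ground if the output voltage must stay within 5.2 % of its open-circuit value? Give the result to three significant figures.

R_L(min) ≈ 1.34 MΩ

Output resistance R_th = R_top‖R_bot = (82.0 × 701)/783.0 = 73.41 kΩ.
The fractional drop is R_th/(R_th + R_L); requiring this ≤ 0.0520 gives R_L ≥ R_th(1/0.0520 − 1) = 73.41 × 18.23 = 1.34 MΩ.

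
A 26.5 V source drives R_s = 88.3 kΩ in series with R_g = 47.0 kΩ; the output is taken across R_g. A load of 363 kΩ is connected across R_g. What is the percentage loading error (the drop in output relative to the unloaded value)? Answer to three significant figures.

7.79 %

The divider's output (Thévenin) resistance is R_s‖R_g = 30.67 kΩ.
Fractional drop under load = R_th/(R_th + R_L) = 30.67 / (30.67 + 363) = 0.07792.
So the output falls by 7.79 %.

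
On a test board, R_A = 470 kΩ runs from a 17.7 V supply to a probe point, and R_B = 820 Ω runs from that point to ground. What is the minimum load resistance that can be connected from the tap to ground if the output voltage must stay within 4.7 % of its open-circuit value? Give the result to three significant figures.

R_L(min) ≈ 16.6 kΩ

Output resistance R_th = R_A‖R_B = (470000 × 820)/470800 = 818.6 Ω.
The fractional drop is R_th/(R_th + R_L); requiring this ≤ 0.0470 gives R_L ≥ R_th(1/0.0470 − 1) = 818.6 × 20.28 = 16.6 kΩ.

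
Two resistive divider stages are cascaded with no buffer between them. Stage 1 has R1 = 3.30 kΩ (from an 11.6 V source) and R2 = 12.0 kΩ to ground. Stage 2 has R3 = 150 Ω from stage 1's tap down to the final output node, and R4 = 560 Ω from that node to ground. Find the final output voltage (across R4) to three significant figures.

V_out ≈ 1.54 V

Stage 2 presents R3+R4 = 710.0 Ω as a load on stage 1's tap.
Stage 1's lower leg becomes R2‖(R3+R4) = 670.3 Ω, so V_mid = 11.6 × 670.3/3970 = 1.959 V.
Stage 2 is itself unloaded: V_out = V_mid × R4/(R3+R4) = 1.959 × 560/710.0 = 1.54 V.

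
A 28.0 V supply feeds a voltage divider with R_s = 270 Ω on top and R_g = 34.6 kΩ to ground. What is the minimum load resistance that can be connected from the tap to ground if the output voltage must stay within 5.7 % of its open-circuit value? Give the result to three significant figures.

R_L(min) ≈ 4.43 kΩ

Output resistance R_th = R_s‖R_g = (270 × 34600)/34870 = 267.9 Ω.
The fractional drop is R_th/(R_th + R_L); requiring this ≤ 0.0570 gives R_L ≥ R_th(1/0.0570 − 1) = 267.9 × 16.54 = 4.43 kΩ.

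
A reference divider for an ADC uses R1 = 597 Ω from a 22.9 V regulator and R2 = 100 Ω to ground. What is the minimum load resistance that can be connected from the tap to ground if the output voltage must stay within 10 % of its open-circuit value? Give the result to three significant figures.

Output resistance R_th = R1‖R2 = (597 × 100)/697.0 = 85.65 Ω.
The fractional drop is R_th/(R_th + R_L); requiring this ≤ 0.100 gives R_L ≥ R_th(1/0.100 − 1) = 85.65 × 9.000 = 771 Ω.

R_L(min) ≈ 771 Ω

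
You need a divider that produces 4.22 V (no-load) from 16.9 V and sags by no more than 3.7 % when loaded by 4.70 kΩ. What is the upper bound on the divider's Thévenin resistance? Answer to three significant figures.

Loading drop = R_th/(R_th + R_L) ≤ 0.0370, so R_th ≤ R_L · ε/(1−ε) = 4.70 kΩ × 0.0370/0.9630 = 181 Ω.

R_th ≤ 181 Ω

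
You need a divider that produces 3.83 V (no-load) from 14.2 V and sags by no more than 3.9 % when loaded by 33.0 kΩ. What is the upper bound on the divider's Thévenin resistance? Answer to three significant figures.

Loading drop = R_th/(R_th + R_L) ≤ 0.0390, so R_th ≤ R_L · ε/(1−ε) = 33.0 kΩ × 0.0390/0.9610 = 1.34 kΩ.
(Any R1, R2 with R2/(R1+R2) = 0.270 and R1‖R2 ≤ 1.34 kΩ will meet the spec.)

R_th ≤ 1.34 kΩ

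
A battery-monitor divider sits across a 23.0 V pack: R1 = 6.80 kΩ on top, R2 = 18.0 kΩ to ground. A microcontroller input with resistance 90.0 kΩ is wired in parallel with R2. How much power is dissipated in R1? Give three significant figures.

Total resistance from the source is R1 + (R2‖R_L) = 21.80 kΩ, so I = 23.0/21.80 kΩ = 1.055 mA.
P = I²·R1 = (1.055 mA)² × 6.80 kΩ = 7.57 mW.

P ≈ 7.57 mW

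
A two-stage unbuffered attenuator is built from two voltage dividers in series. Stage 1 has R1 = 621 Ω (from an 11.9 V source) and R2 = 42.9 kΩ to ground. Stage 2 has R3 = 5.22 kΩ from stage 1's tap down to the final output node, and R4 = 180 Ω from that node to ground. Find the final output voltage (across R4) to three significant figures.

V_out ≈ 0.351 V

Stage 2 presents R3+R4 = 5400 Ω as a load on stage 1's tap.
Stage 1's lower leg becomes R2‖(R3+R4) = 4796 Ω, so V_mid = 11.9 × 4796/5417 = 10.54 V.
Stage 2 is itself unloaded: V_out = V_mid × R4/(R3+R4) = 10.54 × 180/5400 = 0.351 V.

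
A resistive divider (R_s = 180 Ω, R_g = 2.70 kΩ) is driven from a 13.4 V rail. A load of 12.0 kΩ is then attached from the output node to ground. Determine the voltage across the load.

V_out ≈ 12.4 V

The load sits in parallel with R_g: R_g‖R_L = (2700 × 12000) / (2700 + 12000) = 2204 Ω.
V_out = 13.4 × 2204 / (180 + 2204) = 13.4 × 2204/2384 = 12.4 V.
(Unloaded it would have been 12.6 V.)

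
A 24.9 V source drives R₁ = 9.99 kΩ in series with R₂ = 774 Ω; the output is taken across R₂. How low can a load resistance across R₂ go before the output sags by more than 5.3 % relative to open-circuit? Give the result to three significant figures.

R_L(min) ≈ 12.8 kΩ

Output resistance R_th = R₁‖R₂ = (9990 × 774)/10760 = 718.3 Ω.
The fractional drop is R_th/(R_th + R_L); requiring this ≤ 0.0530 gives R_L ≥ R_th(1/0.0530 − 1) = 718.3 × 17.87 = 12.8 kΩ.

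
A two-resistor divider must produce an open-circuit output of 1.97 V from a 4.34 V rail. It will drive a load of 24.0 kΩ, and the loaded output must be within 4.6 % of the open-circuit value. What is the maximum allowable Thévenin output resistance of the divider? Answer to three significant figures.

Loading drop = R_th/(R_th + R_L) ≤ 0.0460, so R_th ≤ R_L · ε/(1−ε) = 24.0 kΩ × 0.0460/0.9540 = 1.16 kΩ.

R_th ≤ 1.16 kΩ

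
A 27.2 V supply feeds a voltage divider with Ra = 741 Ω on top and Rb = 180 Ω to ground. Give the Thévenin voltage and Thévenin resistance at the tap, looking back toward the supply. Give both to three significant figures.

V_th = 5.32 V, R_th = 145 Ω

V_th is the open-circuit tap voltage: 27.2 × 180/(741 + 180) = 5.32 V.
With the supply zeroed, Ra and Rb appear in parallel from the tap: R_th = Ra‖Rb = (741 × 180)/921.0 = 145 Ω.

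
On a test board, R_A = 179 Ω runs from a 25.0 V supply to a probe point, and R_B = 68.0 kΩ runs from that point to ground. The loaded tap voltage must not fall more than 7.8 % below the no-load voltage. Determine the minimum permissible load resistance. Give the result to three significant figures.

R_L(min) ≈ 2.11 kΩ

Output resistance R_th = R_A‖R_B = (179 × 68000)/68180 = 178.5 Ω.
The fractional drop is R_th/(R_th + R_L); requiring this ≤ 0.0780 gives R_L ≥ R_th(1/0.0780 − 1) = 178.5 × 11.82 = 2.11 kΩ.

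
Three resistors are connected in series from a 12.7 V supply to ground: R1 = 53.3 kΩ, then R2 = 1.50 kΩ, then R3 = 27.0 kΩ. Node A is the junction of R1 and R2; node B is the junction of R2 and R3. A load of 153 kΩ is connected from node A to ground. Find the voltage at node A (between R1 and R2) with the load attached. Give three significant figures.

V ≈ 3.95 V

Below node A the series string R2+R3 = 28.50 kΩ sits in parallel with the 153 kΩ load: 24.02 kΩ.
V_A = 12.7 × 24.02/(53.3 + 24.02) = 3.95 V.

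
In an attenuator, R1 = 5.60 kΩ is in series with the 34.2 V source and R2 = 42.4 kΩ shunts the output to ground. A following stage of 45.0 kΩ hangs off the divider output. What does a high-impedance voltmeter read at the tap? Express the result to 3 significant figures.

V_out ≈ 27.2 V

The load sits in parallel with R2: R2‖R_L = (42.4 × 45.0) / (42.4 + 45.0) = 21.83 kΩ.
V_out = 34.2 × 21.83 / (5.60 + 21.83) = 34.2 × 21.83/27.43 = 27.2 V.
(Unloaded it would have been 30.2 V.)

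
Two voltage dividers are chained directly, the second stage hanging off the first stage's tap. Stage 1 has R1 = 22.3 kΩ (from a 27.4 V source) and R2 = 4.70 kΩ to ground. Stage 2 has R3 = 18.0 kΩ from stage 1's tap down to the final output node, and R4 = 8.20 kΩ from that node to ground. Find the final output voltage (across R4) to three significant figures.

V_out ≈ 1.30 V

Stage 2 presents R3+R4 = 26.20 kΩ as a load on stage 1's tap.
Stage 1's lower leg becomes R2‖(R3+R4) = 3.985 kΩ, so V_mid = 27.4 × 3.985/26.29 = 4.154 V.
Stage 2 is itself unloaded: V_out = V_mid × R4/(R3+R4) = 4.154 × 8.20/26.20 = 1.30 V.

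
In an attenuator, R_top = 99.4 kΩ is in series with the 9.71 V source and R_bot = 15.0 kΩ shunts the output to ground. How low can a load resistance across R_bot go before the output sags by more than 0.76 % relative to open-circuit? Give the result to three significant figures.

Output resistance R_th = R_top‖R_bot = (99.4 × 15.0)/114.4 = 13.03 kΩ.
The fractional drop is R_th/(R_th + R_L); requiring this ≤ 0.00760 gives R_L ≥ R_th(1/0.00760 − 1) = 13.03 × 130.6 = 1.70 MΩ.

R_L(min) ≈ 1.70 MΩ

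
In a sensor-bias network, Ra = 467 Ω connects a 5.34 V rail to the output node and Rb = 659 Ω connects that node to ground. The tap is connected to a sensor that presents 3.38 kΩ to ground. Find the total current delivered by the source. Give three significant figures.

I ≈ 5.24 mA

Rb‖R_L = 551.5 Ω, so the source sees Ra + Rb‖R_L = 1018 Ω.
I = 5.34 V / 1018 Ω = 5.24 mA.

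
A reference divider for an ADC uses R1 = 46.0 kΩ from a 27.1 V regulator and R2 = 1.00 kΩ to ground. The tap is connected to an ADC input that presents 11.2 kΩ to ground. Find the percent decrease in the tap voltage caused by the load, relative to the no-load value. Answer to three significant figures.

The divider's output (Thévenin) resistance is R1‖R2 = 0.9787 kΩ.
Fractional drop under load = R_th/(R_th + R_L) = 0.9787 / (0.9787 + 11.2) = 0.08036.
So the output falls by 8.04 %.

8.04 %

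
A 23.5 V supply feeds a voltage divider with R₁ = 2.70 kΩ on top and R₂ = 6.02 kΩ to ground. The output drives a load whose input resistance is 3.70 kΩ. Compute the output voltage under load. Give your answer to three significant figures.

The load sits in parallel with R₂: R₂‖R_L = (6.02 × 3.70) / (6.02 + 3.70) = 2.292 kΩ.
V_out = 23.5 × 2.292 / (2.70 + 2.292) = 23.5 × 2.292/4.992 = 10.8 V.
(Unloaded it would have been 16.2 V.)

V_out ≈ 10.8 V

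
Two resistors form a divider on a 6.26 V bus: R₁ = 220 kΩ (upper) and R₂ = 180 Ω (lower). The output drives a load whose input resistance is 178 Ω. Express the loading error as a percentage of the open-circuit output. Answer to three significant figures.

Unloaded V = 6.26 × 180/220200 = 0.005118 V.
Loaded: R₂‖R_L = 89.50 Ω, giving V = 6.26 × 89.50/220100 = 0.002546 V.
Drop = (0.005118 − 0.002546) / 0.005118 = 50.3 %.

50.3 %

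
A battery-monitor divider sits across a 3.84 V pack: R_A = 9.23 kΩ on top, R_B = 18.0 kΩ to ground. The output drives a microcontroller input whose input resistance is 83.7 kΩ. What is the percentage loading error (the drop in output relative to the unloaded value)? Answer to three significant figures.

6.79 %

The divider's output (Thévenin) resistance is R_A‖R_B = 6.101 kΩ.
Fractional drop under load = R_th/(R_th + R_L) = 6.101 / (6.101 + 83.7) = 0.06794.
So the output falls by 6.79 %.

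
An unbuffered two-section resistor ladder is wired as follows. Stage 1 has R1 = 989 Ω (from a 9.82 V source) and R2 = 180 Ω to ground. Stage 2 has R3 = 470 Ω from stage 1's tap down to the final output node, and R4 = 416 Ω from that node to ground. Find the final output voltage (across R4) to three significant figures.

V_out ≈ 0.606 V

Stage 2 presents R3+R4 = 886.0 Ω as a load on stage 1's tap.
Stage 1's lower leg becomes R2‖(R3+R4) = 149.6 Ω, so V_mid = 9.82 × 149.6/1139 = 1.290 V.
Stage 2 is itself unloaded: V_out = V_mid × R4/(R3+R4) = 1.290 × 416/886.0 = 0.606 V.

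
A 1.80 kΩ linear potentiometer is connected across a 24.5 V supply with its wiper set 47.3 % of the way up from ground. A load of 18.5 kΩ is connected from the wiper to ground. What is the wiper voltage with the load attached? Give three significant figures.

V ≈ 11.3 V

The wiper splits the pot into (1−α)R = 948.6 Ω above and αR = 851.4 Ω below.
Lower section ‖ load = 813.9 Ω.
V_wiper = 24.5 × 813.9/(948.6 + 813.9) = 11.3 V.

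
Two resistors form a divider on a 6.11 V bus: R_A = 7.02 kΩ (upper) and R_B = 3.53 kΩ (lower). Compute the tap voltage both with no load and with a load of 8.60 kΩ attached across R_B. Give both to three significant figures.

Unloaded: 2.04 V; loaded: 1.61 V

Open-circuit: V = 6.11 × 3.53/(7.02 + 3.53) = 2.04 V.
With the load, R_B becomes R_B‖R_L = 2.503 kΩ, so V = 6.11 × 2.503/9.523 = 1.61 V.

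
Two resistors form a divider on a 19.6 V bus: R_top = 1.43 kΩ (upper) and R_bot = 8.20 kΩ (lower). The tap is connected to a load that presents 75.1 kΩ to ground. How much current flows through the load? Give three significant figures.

R_bot‖R_L = 7.393 kΩ; V_out = 19.6 × 7.393/8.823 = 16.42 V.
I_L = V_out / R_L = 16.42 / 75.1 kΩ = 0.219 mA.

I_L ≈ 0.219 mA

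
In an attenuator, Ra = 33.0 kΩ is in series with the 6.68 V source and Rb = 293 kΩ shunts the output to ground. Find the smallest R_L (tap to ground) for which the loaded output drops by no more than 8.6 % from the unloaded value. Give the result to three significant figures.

R_L(min) ≈ 315 kΩ

Output resistance R_th = Ra‖Rb = (33.0 × 293)/326.0 = 29.66 kΩ.
The fractional drop is R_th/(R_th + R_L); requiring this ≤ 0.0860 gives R_L ≥ R_th(1/0.0860 − 1) = 29.66 × 10.63 = 315 kΩ.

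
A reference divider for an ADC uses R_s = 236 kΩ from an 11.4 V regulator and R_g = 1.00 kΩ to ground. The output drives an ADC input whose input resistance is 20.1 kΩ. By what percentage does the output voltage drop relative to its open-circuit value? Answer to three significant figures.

4.72 %

The divider's output (Thévenin) resistance is R_s‖R_g = 0.9958 kΩ.
Fractional drop under load = R_th/(R_th + R_L) = 0.9958 / (0.9958 + 20.1) = 0.04720.
So the output falls by 4.72 %.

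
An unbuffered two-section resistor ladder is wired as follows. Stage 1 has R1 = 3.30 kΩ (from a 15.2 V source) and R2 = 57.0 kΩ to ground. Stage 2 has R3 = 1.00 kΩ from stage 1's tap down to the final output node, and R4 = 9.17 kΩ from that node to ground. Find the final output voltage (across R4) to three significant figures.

Stage 2 presents R3+R4 = 10.17 kΩ as a load on stage 1's tap.
Stage 1's lower leg becomes R2‖(R3+R4) = 8.630 kΩ, so V_mid = 15.2 × 8.630/11.93 = 11.00 V.
Stage 2 is itself unloaded: V_out = V_mid × R4/(R3+R4) = 11.00 × 9.17/10.17 = 9.91 V.

V_out ≈ 9.91 V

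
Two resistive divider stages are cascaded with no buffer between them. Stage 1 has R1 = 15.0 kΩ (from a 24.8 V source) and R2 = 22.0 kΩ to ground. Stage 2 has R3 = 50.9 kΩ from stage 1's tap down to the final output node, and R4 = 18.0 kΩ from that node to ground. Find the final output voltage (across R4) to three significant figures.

Stage 2 presents R3+R4 = 68.90 kΩ as a load on stage 1's tap.
Stage 1's lower leg becomes R2‖(R3+R4) = 16.68 kΩ, so V_mid = 24.8 × 16.68/31.68 = 13.06 V.
Stage 2 is itself unloaded: V_out = V_mid × R4/(R3+R4) = 13.06 × 18.0/68.90 = 3.41 V.

V_out ≈ 3.41 V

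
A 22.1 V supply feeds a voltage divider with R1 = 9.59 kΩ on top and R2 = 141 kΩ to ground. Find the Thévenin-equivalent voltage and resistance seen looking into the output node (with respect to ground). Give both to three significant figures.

V_th = 20.7 V, R_th = 8.98 kΩ

V_th is the open-circuit tap voltage: 22.1 × 141/(9.59 + 141) = 20.7 V.
With the supply zeroed, R1 and R2 appear in parallel from the tap: R_th = R1‖R2 = (9.59 × 141)/150.6 = 8.98 kΩ.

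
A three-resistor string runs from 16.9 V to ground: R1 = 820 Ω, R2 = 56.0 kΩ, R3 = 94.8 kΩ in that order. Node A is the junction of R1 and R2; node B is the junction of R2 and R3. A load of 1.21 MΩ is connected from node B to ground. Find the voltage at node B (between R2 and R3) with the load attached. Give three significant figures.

V ≈ 10.3 V

At node B, R3 is in parallel with the load: R3‖R_L = 87910 Ω.
Below node A the resistance is R2 + (R3‖R_L) = 143900 Ω, so V_A = 16.9 × 143900/144700 = 16.80 V.
Then V_B = V_A × (R3‖R_L)/(R2 + R3‖R_L) = 16.80 × 87910/143900 = 10.3 V.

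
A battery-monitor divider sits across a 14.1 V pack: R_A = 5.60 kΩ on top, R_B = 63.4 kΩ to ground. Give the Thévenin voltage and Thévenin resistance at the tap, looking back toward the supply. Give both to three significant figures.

V_th = 13.0 V, R_th = 5.15 kΩ

V_th is the open-circuit tap voltage: 14.1 × 63.4/(5.60 + 63.4) = 13.0 V.
With the supply zeroed, R_A and R_B appear in parallel from the tap: R_th = R_A‖R_B = (5.60 × 63.4)/69.00 = 5.15 kΩ.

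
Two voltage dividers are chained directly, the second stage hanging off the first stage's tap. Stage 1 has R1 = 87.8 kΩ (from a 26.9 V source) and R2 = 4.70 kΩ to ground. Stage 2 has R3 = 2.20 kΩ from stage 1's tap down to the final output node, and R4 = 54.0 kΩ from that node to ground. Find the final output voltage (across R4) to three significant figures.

V_out ≈ 1.22 V

Stage 2 presents R3+R4 = 56.20 kΩ as a load on stage 1's tap.
Stage 1's lower leg becomes R2‖(R3+R4) = 4.337 kΩ, so V_mid = 26.9 × 4.337/92.14 = 1.266 V.
Stage 2 is itself unloaded: V_out = V_mid × R4/(R3+R4) = 1.266 × 54.0/56.20 = 1.22 V.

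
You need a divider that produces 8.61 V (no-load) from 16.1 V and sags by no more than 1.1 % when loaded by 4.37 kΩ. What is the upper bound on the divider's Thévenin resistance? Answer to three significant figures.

Loading drop = R_th/(R_th + R_L) ≤ 0.0110, so R_th ≤ R_L · ε/(1−ε) = 4.37 kΩ × 0.0110/0.9890 = 48.6 Ω.

R_th ≤ 48.6 Ω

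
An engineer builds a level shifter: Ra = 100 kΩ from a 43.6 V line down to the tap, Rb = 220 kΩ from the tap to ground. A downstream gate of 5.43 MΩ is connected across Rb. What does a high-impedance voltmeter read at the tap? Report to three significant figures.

The load sits in parallel with Rb: Rb‖R_L = (220 × 5430) / (220 + 5430) = 211.4 kΩ.
V_out = 43.6 × 211.4 / (100 + 211.4) = 43.6 × 211.4/311.4 = 29.6 V.
(Unloaded it would have been 30.0 V.)

V_out ≈ 29.6 V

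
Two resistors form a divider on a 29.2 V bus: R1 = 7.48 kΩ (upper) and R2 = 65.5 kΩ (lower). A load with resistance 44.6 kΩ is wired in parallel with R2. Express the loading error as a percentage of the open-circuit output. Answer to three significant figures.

The divider's output (Thévenin) resistance is R1‖R2 = 6.713 kΩ.
Fractional drop under load = R_th/(R_th + R_L) = 6.713 / (6.713 + 44.6) = 0.1308.
So the output falls by 13.1 %.

13.1 %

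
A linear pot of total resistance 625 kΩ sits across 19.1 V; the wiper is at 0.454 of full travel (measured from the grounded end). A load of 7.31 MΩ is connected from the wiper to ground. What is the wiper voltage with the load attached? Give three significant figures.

V ≈ 8.49 V

The wiper splits the pot into (1−α)R = 341.2 kΩ above and αR = 283.8 kΩ below.
Lower section ‖ load = 273.1 kΩ.
V_wiper = 19.1 × 273.1/(341.2 + 273.1) = 8.49 V.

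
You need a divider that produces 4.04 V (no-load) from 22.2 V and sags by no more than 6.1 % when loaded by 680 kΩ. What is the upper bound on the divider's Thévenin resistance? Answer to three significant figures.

Loading drop = R_th/(R_th + R_L) ≤ 0.0610, so R_th ≤ R_L · ε/(1−ε) = 680 kΩ × 0.0610/0.9390 = 44.2 kΩ.

R_th ≤ 44.2 kΩ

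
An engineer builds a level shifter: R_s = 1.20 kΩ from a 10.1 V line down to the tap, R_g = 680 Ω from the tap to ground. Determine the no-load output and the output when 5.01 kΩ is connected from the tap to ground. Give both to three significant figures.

Open-circuit: V = 10.1 × 680/(1200 + 680) = 3.65 V.
With the load, R_g becomes R_g‖R_L = 598.7 Ω, so V = 10.1 × 598.7/1799 = 3.36 V.

Unloaded: 3.65 V; loaded: 3.36 V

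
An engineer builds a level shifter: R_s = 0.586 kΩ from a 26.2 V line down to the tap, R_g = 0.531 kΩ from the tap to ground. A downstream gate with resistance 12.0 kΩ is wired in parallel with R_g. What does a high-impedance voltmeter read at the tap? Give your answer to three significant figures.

V_out ≈ 12.2 V

The load sits in parallel with R_g: R_g‖R_L = (531 × 12000) / (531 + 12000) = 508.5 Ω.
V_out = 26.2 × 508.5 / (586 + 508.5) = 26.2 × 508.5/1094 = 12.2 V.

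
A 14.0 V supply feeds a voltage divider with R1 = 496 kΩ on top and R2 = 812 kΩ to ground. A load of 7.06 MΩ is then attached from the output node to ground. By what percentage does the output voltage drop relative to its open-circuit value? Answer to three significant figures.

The divider's output (Thévenin) resistance is R1‖R2 = 307.9 kΩ.
Fractional drop under load = R_th/(R_th + R_L) = 307.9 / (307.9 + 7060) = 0.04179.
So the output falls by 4.18 %.

4.18 %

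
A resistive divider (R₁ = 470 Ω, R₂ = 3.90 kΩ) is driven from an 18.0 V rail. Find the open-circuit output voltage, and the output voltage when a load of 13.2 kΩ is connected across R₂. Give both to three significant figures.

Unloaded: 16.1 V; loaded: 15.6 V

Open-circuit: V = 18.0 × 3900/(470 + 3900) = 16.1 V.
With the load, R₂ becomes R₂‖R_L = 3011 Ω, so V = 18.0 × 3011/3481 = 15.6 V.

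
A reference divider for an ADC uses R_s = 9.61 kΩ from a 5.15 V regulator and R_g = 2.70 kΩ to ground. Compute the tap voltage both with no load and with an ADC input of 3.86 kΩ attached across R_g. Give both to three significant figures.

Open-circuit: V = 5.15 × 2.70/(9.61 + 2.70) = 1.13 V.
With the load, R_g becomes R_g‖R_L = 1.589 kΩ, so V = 5.15 × 1.589/11.20 = 0.731 V.

Unloaded: 1.13 V; loaded: 0.731 V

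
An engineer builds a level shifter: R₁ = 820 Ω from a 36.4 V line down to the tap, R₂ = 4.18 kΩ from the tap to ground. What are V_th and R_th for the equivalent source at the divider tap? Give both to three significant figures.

V_th = 30.4 V, R_th = 686 Ω

V_th is the open-circuit tap voltage: 36.4 × 4180/(820 + 4180) = 30.4 V.
With the supply zeroed, R₁ and R₂ appear in parallel from the tap: R_th = R₁‖R₂ = (820 × 4180)/5000 = 686 Ω.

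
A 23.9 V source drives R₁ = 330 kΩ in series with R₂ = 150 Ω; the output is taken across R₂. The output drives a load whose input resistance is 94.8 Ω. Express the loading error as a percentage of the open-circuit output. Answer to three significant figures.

61.3 %

The divider's output (Thévenin) resistance is R₁‖R₂ = 149.9 Ω.
Fractional drop under load = R_th/(R_th + R_L) = 149.9 / (149.9 + 94.8) = 0.6126.
So the output falls by 61.3 %.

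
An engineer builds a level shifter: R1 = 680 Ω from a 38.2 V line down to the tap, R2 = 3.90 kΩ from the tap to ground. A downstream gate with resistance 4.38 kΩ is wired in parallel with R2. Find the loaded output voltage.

The load sits in parallel with R2: R2‖R_L = (3900 × 4380) / (3900 + 4380) = 2063 Ω.
V_out = 38.2 × 2063 / (680 + 2063) = 38.2 × 2063/2743 = 28.7 V.

V_out ≈ 28.7 V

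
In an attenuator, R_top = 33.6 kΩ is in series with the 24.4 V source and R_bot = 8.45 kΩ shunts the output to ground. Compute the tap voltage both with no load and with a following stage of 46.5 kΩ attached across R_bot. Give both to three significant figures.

Open-circuit: V = 24.4 × 8.45/(33.6 + 8.45) = 4.90 V.
With the load, R_bot becomes R_bot‖R_L = 7.151 kΩ, so V = 24.4 × 7.151/40.75 = 4.28 V.

Unloaded: 4.90 V; loaded: 4.28 V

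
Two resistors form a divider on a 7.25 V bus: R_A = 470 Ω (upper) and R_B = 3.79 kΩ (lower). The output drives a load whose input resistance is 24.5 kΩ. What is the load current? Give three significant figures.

I_L ≈ 0.259 mA

R_B‖R_L = 3282 Ω; V_out = 7.25 × 3282/3752 = 6.342 V.
I_L = V_out / R_L = 6.342 / 24.5 kΩ = 0.259 mA.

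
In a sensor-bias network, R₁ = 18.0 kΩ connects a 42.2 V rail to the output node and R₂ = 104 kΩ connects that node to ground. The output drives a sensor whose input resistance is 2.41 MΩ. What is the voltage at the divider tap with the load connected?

V_out ≈ 35.7 V

The load sits in parallel with R₂: R₂‖R_L = (104 × 2410) / (104 + 2410) = 99.70 kΩ.
V_out = 42.2 × 99.70 / (18.0 + 99.70) = 42.2 × 99.70/117.7 = 35.7 V.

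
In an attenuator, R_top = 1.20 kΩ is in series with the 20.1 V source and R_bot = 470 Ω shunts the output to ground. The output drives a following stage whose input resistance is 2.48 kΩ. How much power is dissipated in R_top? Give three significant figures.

Total resistance from the source is R_top + (R_bot‖R_L) = 1595 Ω, so I = 20.1/1595 Ω = 12.60 mA.
P = I²·R_top = (12.60 mA)² × 1.20 kΩ = 191 mW.

P ≈ 191 mW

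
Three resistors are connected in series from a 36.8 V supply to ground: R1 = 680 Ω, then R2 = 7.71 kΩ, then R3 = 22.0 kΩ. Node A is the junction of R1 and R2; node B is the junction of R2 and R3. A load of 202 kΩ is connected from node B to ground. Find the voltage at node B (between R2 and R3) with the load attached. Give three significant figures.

At node B, R3 is in parallel with the load: R3‖R_L = 19840 Ω.
Below node A the resistance is R2 + (R3‖R_L) = 27550 Ω, so V_A = 36.8 × 27550/28230 = 35.91 V.
Then V_B = V_A × (R3‖R_L)/(R2 + R3‖R_L) = 35.91 × 19840/27550 = 25.9 V.

V ≈ 25.9 V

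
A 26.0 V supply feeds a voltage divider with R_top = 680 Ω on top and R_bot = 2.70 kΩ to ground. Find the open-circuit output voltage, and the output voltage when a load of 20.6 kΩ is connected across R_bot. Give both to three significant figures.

Unloaded: 20.8 V; loaded: 20.2 V

Open-circuit: V = 26.0 × 2700/(680 + 2700) = 20.8 V.
With the load, R_bot becomes R_bot‖R_L = 2387 Ω, so V = 26.0 × 2387/3067 = 20.2 V.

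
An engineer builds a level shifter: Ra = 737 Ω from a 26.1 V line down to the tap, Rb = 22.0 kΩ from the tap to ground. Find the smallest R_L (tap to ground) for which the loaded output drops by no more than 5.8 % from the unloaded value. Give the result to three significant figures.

Output resistance R_th = Ra‖Rb = (737 × 22000)/22740 = 713.1 Ω.
The fractional drop is R_th/(R_th + R_L); requiring this ≤ 0.0580 gives R_L ≥ R_th(1/0.0580 − 1) = 713.1 × 16.24 = 11.6 kΩ.

R_L(min) ≈ 11.6 kΩ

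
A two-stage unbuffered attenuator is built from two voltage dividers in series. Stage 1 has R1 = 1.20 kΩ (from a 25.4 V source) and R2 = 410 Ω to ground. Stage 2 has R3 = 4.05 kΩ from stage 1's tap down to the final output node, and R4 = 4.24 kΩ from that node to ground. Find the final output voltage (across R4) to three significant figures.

Stage 2 presents R3+R4 = 8290 Ω as a load on stage 1's tap.
Stage 1's lower leg becomes R2‖(R3+R4) = 390.7 Ω, so V_mid = 25.4 × 390.7/1591 = 6.238 V.
Stage 2 is itself unloaded: V_out = V_mid × R4/(R3+R4) = 6.238 × 4240/8290 = 3.19 V.

V_out ≈ 3.19 V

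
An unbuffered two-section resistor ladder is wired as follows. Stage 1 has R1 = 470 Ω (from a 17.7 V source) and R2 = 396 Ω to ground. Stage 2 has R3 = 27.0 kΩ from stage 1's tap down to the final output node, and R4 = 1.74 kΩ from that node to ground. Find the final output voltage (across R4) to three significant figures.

Stage 2 presents R3+R4 = 28740 Ω as a load on stage 1's tap.
Stage 1's lower leg becomes R2‖(R3+R4) = 390.6 Ω, so V_mid = 17.7 × 390.6/860.6 = 8.034 V.
Stage 2 is itself unloaded: V_out = V_mid × R4/(R3+R4) = 8.034 × 1740/28740 = 0.486 V.

V_out ≈ 0.486 V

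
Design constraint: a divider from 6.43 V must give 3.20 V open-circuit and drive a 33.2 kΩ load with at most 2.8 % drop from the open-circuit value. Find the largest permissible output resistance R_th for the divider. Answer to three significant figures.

Loading drop = R_th/(R_th + R_L) ≤ 0.0280, so R_th ≤ R_L · ε/(1−ε) = 33.2 kΩ × 0.0280/0.9720 = 956 Ω.

R_th ≤ 956 Ω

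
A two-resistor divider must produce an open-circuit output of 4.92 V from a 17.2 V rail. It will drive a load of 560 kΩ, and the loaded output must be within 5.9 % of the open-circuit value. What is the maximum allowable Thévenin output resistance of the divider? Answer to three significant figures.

R_th ≤ 35.1 kΩ

Loading drop = R_th/(R_th + R_L) ≤ 0.0590, so R_th ≤ R_L · ε/(1−ε) = 560 kΩ × 0.0590/0.9410 = 35.1 kΩ.
(Any R1, R2 with R2/(R1+R2) = 0.286 and R1‖R2 ≤ 35.1 kΩ will meet the spec.)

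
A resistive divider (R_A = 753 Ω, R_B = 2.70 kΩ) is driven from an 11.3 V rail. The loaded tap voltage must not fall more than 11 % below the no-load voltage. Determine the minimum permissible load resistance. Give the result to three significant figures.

R_L(min) ≈ 4.76 kΩ

Output resistance R_th = R_A‖R_B = (753 × 2700)/3453 = 588.8 Ω.
The fractional drop is R_th/(R_th + R_L); requiring this ≤ 0.110 gives R_L ≥ R_th(1/0.110 − 1) = 588.8 × 8.091 = 4.76 kΩ.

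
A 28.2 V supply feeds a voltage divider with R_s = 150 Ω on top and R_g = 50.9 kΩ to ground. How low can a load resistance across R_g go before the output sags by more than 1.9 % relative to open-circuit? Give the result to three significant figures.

Output resistance R_th = R_s‖R_g = (150 × 50900)/51050 = 149.6 Ω.
The fractional drop is R_th/(R_th + R_L); requiring this ≤ 0.0190 gives R_L ≥ R_th(1/0.0190 − 1) = 149.6 × 51.63 = 7.72 kΩ.

R_L(min) ≈ 7.72 kΩ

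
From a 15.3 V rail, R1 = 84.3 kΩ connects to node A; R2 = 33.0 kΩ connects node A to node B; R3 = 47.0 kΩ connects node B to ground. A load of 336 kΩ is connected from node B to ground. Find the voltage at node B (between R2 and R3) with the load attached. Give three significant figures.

V ≈ 3.98 V

At node B, R3 is in parallel with the load: R3‖R_L = 41.23 kΩ.
Below node A the resistance is R2 + (R3‖R_L) = 74.23 kΩ, so V_A = 15.3 × 74.23/158.5 = 7.164 V.
Then V_B = V_A × (R3‖R_L)/(R2 + R3‖R_L) = 7.164 × 41.23/74.23 = 3.98 V.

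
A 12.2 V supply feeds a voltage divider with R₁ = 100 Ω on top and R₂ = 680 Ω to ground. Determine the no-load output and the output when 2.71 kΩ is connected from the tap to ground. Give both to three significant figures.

Open-circuit: V = 12.2 × 680/(100 + 680) = 10.6 V.
With the load, R₂ becomes R₂‖R_L = 543.6 Ω, so V = 12.2 × 543.6/643.6 = 10.3 V.

Unloaded: 10.6 V; loaded: 10.3 V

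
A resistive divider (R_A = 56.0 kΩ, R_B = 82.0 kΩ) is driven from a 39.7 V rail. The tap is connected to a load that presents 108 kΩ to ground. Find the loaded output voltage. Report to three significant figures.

V_out ≈ 18.0 V

The load sits in parallel with R_B: R_B‖R_L = (82.0 × 108) / (82.0 + 108) = 46.61 kΩ.
V_out = 39.7 × 46.61 / (56.0 + 46.61) = 39.7 × 46.61/102.6 = 18.0 V.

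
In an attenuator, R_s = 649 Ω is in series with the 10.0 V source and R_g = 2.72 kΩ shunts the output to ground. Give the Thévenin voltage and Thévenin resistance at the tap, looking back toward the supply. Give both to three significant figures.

V_th is the open-circuit tap voltage: 10.0 × 2720/(649 + 2720) = 8.07 V.
With the supply zeroed, R_s and R_g appear in parallel from the tap: R_th = R_s‖R_g = (649 × 2720)/3369 = 524 Ω.

V_th = 8.07 V, R_th = 524 Ω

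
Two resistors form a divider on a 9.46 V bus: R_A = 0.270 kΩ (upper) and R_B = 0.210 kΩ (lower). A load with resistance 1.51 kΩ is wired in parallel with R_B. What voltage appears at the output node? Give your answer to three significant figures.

The load sits in parallel with R_B: R_B‖R_L = (210 × 1510) / (210 + 1510) = 184.4 Ω.
V_out = 9.46 × 184.4 / (270 + 184.4) = 9.46 × 184.4/454.4 = 3.84 V.

V_out ≈ 3.84 V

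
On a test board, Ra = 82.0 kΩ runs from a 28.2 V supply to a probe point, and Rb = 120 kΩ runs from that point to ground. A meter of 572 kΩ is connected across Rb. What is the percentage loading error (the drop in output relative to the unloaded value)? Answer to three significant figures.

7.85 %

The divider's output (Thévenin) resistance is Ra‖Rb = 48.71 kΩ.
Fractional drop under load = R_th/(R_th + R_L) = 48.71 / (48.71 + 572) = 0.07848.
So the output falls by 7.85 %.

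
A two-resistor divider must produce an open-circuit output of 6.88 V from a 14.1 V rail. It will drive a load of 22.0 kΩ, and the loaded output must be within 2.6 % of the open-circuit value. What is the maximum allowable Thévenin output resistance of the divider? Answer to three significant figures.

Loading drop = R_th/(R_th + R_L) ≤ 0.0260, so R_th ≤ R_L · ε/(1−ε) = 22.0 kΩ × 0.0260/0.9740 = 587 Ω.

R_th ≤ 587 Ω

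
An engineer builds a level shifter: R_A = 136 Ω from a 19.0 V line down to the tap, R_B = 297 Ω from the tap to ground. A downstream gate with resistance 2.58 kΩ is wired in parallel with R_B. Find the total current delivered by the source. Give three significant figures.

I ≈ 47.2 mA

R_B‖R_L = 266.3 Ω, so the source sees R_A + R_B‖R_L = 402.3 Ω.
I = 19.0 V / 402.3 Ω = 47.2 mA.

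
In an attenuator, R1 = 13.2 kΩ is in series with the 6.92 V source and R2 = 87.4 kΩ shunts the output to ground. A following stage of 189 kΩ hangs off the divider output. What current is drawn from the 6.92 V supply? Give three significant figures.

I ≈ 0.0948 mA

R2‖R_L = 59.76 kΩ, so the source sees R1 + R2‖R_L = 72.96 kΩ.
I = 6.92 V / 72.96 kΩ = 0.0948 mA.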